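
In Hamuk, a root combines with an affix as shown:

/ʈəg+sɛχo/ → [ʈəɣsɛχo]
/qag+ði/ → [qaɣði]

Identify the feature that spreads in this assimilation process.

manner

Underlying /g/ is realised as [ɣ] next to /s/; /s/ itself does not change.
The change stop → fricative matches the manner of the following /s/, identifying this as manner assimilation.
The other alternating form patterns the same way: /g/ → [ɣ] before /ð/ (stop → fricative, matching a fricative) — only manner changes, and always toward the following segment.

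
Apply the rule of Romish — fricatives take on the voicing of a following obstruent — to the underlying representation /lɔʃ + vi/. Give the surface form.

The rule targets /ʃ/ (voiceless postalveolar fricative), which sits before the trigger /v/ (voiced).
The voiced postalveolar fricative is [ʒ], so /ʃ/ → [ʒ].

[lɔʒvi]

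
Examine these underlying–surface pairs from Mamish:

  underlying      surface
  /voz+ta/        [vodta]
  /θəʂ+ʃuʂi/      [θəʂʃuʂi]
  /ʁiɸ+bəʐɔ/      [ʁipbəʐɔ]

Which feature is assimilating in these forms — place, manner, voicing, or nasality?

The segment that alternates is /z/, which surfaces as [d] when adjacent to /t/.
/z/ is a fricative while /t/ is a stop; the output [d] is a stop, matching the trigger — so the feature that spreads is manner.
The same holds elsewhere in the data: /ɸ/ → [p] before /b/ (fricative → stop, matching a stop) — only manner changes, and always toward the following segment.
No alternation appears in [θəʂʃuʂi]: there the adjacent consonants already agree in manner (/ʂ/ and /ʃ/ are both fricatives), so this form is consistent with the same rule.

manner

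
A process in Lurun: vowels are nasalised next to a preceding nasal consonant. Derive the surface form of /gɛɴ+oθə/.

[gɛɴõθə]

/o/ sits next to the nasal /ɴ/ and is therefore nasalised to [õ].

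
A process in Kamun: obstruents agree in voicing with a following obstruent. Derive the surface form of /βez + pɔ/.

The rule targets /z/ (voiced alveolar fricative), which sits before the trigger /p/ (voiceless).
A voiceless alveolar fricative is [s], so the surface segment is [s].

[βespɔ]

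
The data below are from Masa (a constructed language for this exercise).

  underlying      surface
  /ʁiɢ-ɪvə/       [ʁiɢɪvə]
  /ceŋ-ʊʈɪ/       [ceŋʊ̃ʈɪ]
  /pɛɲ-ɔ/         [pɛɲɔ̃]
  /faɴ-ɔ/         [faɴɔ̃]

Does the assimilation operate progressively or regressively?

progressive

The vowel /ʊ/ surfaces as nasalised [ʊ̃] next to the preceding nasal /ŋ/ — it has acquired the [+nasal] feature of its neighbour.
Likewise in the remaining data: /ɔ/ → [ɔ̃] after /ɲ/; /ɔ/ → [ɔ̃] after /ɴ/ — each time a vowel is nasalised next to a preceding nasal.
No change occurs in [ʁiɢɪvə] because the vowel at the boundary is adjacent to an oral consonant, not a nasal (/ɪ/ next to /ɢ/).
Because the conditioning nasal is to the left of the vowel that changes, the process is progressive (perseverative).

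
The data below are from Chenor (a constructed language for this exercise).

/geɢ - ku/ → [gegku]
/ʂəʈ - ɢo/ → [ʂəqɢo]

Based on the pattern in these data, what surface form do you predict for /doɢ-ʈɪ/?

[doɖʈɪ]

The data show regressive place assimilation: /ɢ/ → [g] before /k/; /ʈ/ → [q] before /ɢ/. In each pair only place changes, matching the following consonant, while manner and voice stay constant.
/ɢ/ is a voiced uvular stop. The following trigger /ʈ/ is retroflex, so /ɢ/ must become retroflex as well.
Changing only its place to retroflex gives [ɖ] — the voiced retroflex stop.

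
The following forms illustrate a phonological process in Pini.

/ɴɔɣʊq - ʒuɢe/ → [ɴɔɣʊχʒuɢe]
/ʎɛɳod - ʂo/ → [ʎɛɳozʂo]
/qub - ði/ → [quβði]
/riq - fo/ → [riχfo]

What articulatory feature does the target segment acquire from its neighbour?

manner

Comparing underlying and surface forms, /q/ → [χ] is the alternation; the neighbouring /ʒ/ is constant.
The change stop → fricative matches the manner of the following /ʒ/, identifying this as manner assimilation.
Checking the remaining alternations: /d/ → [z] before /ʂ/ (stop → fricative, matching a fricative); /b/ → [β] before /ð/ (stop → fricative, matching a fricative); /q/ → [χ] before /f/ (stop → fricative, matching a fricative) — only manner changes, and always toward the following segment.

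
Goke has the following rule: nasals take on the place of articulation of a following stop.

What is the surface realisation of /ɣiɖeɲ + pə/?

/ɲ/ is a voiced palatal nasal. The following trigger /p/ is bilabial, so /ɲ/ must become bilabial as well.
A voiced bilabial nasal is [m], so the surface segment is [m].

[ɣiɖempə]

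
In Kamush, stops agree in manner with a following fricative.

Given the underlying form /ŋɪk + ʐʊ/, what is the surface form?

/k/ is a voiceless velar stop. The following trigger /ʐ/ is a fricative, so /k/ must become a fricative as well.
A voiceless velar fricative is [x], so the surface segment is [x].

[ŋɪxʐʊ]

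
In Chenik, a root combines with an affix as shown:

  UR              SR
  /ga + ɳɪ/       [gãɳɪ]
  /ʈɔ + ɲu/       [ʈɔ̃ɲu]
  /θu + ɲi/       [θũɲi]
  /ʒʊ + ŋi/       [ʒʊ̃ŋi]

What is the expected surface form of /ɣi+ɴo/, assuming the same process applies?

The data show regressive nasality assimilation (vowel nasalisation): /a/ → [ã] before /ɳ/; /ɔ/ → [ɔ̃] before /ɲ/; /u/ → [ũ] before /ɲ/; /ʊ/ → [ʊ̃] before /ŋ/ — a vowel is nasalised by an immediately following nasal consonant.
The vowel /i/ is adjacent to the following nasal /ɴ/, so it acquires [+nasal] and surfaces as [ĩ].

[ɣĩɴo]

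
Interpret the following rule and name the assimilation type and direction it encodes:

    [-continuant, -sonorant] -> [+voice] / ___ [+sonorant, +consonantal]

regressive voicing assimilation

The structural change is [+voice], and the conditioning segment [+sonorant, +consonantal] (a sonorant consonant) is itself voiced, so the target comes to share the voicing of its neighbour — voicing assimilation.
The conditioning segment sits to the right of the focus bar, meaning the trigger follows the segment that changes — regressive assimilation.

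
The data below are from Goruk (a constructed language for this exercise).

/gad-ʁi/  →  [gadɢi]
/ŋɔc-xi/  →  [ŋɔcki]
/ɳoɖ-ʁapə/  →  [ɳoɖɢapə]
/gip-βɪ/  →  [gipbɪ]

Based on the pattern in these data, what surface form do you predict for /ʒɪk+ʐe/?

[ʒɪkɖe]

The data show progressive manner assimilation: /ʁ/ → [ɢ] after /d/; /x/ → [k] after /c/; /ʁ/ → [ɢ] after /ɖ/; /β/ → [b] after /p/. In each pair only manner changes, matching the preceding consonant, while place and voice stay constant.
The rule targets /ʐ/ (voiced retroflex fricative), which sits after the trigger /k/ (stop).
The voiced retroflex stop is [ɖ], so /ʐ/ → [ɖ].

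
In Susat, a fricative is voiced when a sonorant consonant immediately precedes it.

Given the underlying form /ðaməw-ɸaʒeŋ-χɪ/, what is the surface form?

/ɸ/ is a voiceless bilabial fricative. The preceding trigger /w/ is voiced, so /ɸ/ must become voiced as well.
The voiced bilabial fricative is [β], so /ɸ/ → [β].
The same rule applies at the second boundary: /χ/ → [ʁ] next to /ŋ/.

[ðaməwβaʒeŋʁɪ]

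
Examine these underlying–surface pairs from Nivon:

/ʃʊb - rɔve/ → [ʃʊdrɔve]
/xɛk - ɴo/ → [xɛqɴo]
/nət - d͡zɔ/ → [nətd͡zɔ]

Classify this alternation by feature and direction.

regressive place assimilation

Comparing underlying and surface forms, /b/ → [d] is the alternation; the neighbouring /r/ is constant.
/b/ is bilabial while /r/ is alveolar; the output [d] is alveolar, matching the trigger — so the feature that spreads is place.
Manner and voice are unchanged, so the assimilation is partial, not total.
The other alternating form patterns the same way: /k/ → [q] before /ɴ/ (velar → uvular, matching uvular) — only place changes, and always toward the following segment.
No alternation appears in [nətd͡zɔ]: there the adjacent consonants already agree in place (/t/ and /d͡z/ are both alveolar), so this form is consistent with the same rule.
Since the segment that changes precedes the conditioning segment, the assimilation is regressive.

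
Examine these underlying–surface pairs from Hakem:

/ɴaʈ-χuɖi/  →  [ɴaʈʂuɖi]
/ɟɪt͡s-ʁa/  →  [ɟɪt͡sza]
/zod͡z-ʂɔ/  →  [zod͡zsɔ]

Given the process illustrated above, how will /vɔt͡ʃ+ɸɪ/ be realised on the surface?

The data show progressive place assimilation: /χ/ → [ʂ] after /ʈ/; /ʁ/ → [z] after /t͡s/; /ʂ/ → [s] after /d͡z/. In each pair only place changes, matching the preceding consonant, while manner and voice stay constant.
The rule targets /ɸ/ (voiceless bilabial fricative), which sits after the trigger /t͡ʃ/ (postalveolar).
Changing only its place to postalveolar gives [ʃ] — the voiceless postalveolar fricative.

[vɔt͡ʃʃɪ]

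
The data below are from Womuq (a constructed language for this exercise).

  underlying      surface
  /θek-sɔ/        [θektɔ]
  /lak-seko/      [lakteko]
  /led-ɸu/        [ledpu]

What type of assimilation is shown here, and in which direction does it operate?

Comparing underlying and surface forms, /s/ → [t] is the alternation; the neighbouring /k/ is constant.
The change fricative → stop matches the manner of the preceding /k/, identifying this as manner assimilation.
Place and voice are unchanged, so the assimilation is partial, not total.
Checking the remaining alternation: /ɸ/ → [p] after /d/ (fricative → stop, matching a stop) — only manner changes, and always toward the preceding segment.
The trigger is the preceding segment, so the direction is progressive (perseverative).

progressive manner assimilation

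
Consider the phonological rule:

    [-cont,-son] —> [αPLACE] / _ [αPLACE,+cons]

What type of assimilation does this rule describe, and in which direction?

The shared variable α links the value of the place features (abbreviated [PLACE]) on the target to the same value on the neighbouring segment, so place is the feature that assimilates.
Since the environment is written after the underscore, the trigger follows the target; the direction is regressive.

regressive place assimilation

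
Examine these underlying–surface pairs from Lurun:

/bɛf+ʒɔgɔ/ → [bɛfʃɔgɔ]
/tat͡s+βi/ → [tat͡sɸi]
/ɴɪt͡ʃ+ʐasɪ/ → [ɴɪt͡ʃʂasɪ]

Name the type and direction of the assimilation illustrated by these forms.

Comparing underlying and surface forms, /ʒ/ → [ʃ] is the alternation; the neighbouring /f/ is constant.
/ʒ/ is voiced while /f/ is voiceless; the output [ʃ] is voiceless, matching the trigger — so the feature that spreads is voicing.
Place and manner are unchanged, so the assimilation is partial, not total.
The other alternating forms pattern the same way: /β/ → [ɸ] after /t͡s/ (voiced → voiceless, matching voiceless); /ʐ/ → [ʂ] after /t͡ʃ/ (voiced → voiceless, matching voiceless) — only voicing changes, and always toward the preceding segment.
Since the segment that changes follows the conditioning segment, the assimilation is progressive.

progressive voicing assimilation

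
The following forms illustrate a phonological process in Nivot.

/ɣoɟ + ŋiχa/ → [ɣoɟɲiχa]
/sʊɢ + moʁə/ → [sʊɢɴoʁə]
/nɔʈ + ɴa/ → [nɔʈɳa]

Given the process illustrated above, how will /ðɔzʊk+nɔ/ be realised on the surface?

[ðɔzʊkŋɔ]

The data show progressive place assimilation: /ŋ/ → [ɲ] after /ɟ/; /m/ → [ɴ] after /ɢ/; /ɴ/ → [ɳ] after /ʈ/. In each pair only place changes, matching the preceding consonant, while manner and voice stay constant.
/n/ is a voiced alveolar nasal. The preceding trigger /k/ is velar, so /n/ must become velar as well.
Changing only its place to velar gives [ŋ] — the voiced velar nasal.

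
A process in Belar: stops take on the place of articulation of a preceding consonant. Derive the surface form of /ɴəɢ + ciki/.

[ɴəɢqiki]

/c/ is a voiceless palatal stop. The preceding trigger /ɢ/ is uvular, so /c/ must become uvular as well.
The voiceless uvular stop is [q], so /c/ → [q].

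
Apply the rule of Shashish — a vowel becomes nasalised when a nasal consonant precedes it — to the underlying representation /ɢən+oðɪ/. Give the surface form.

[ɢənõðɪ]

The vowel /o/ is adjacent to the preceding nasal /n/, so it acquires [+nasal] and surfaces as [õ].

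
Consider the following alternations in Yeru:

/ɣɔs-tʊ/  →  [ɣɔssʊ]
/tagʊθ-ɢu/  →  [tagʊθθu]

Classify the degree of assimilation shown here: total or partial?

total assimilation

Comparing underlying and surface forms, /ɢ/ → [θ] is the alternation; the neighbouring /θ/ is constant.
The output [θ] is identical to the trigger /θ/ — every feature (place, manner, voicing) has been copied — so this is total assimilation.
The remaining alternation confirms this: /t/ → [s] after /s/ — in each case the output is a copy of the preceding consonant.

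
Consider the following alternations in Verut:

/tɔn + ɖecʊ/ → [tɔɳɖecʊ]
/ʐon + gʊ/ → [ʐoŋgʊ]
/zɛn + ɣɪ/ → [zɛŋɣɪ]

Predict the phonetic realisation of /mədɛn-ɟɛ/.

[mədɛɲɟɛ]

The data show regressive place assimilation: /n/ → [ɳ] before /ɖ/; /n/ → [ŋ] before /g/; /n/ → [ŋ] before /ɣ/. In each pair only place changes, matching the following consonant, while manner and voice stay constant.
/n/ is a voiced alveolar nasal. The following trigger /ɟ/ is palatal, so /n/ must become palatal as well.
A voiced palatal nasal is [ɲ], so the surface segment is [ɲ].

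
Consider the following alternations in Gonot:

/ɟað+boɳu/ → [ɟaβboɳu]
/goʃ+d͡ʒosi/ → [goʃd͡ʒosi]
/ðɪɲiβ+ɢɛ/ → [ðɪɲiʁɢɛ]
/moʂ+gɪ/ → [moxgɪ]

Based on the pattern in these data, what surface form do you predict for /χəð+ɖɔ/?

[χəʐɖɔ]

The data show regressive place assimilation: /ð/ → [β] before /b/; /β/ → [ʁ] before /ɢ/; /ʂ/ → [x] before /g/. In each pair only place changes, matching the following consonant, while manner and voice stay constant.
No alternation appears in [goʃd͡ʒosi]: there the adjacent consonants already agree in place (/ʃ/ and /d͡ʒ/ are both postalveolar), so this form is consistent with the same rule.
/ð/ is a voiced dental fricative. The following trigger /ɖ/ is retroflex, so /ð/ must become retroflex as well.
Changing only its place to retroflex gives [ʐ] — the voiced retroflex fricative.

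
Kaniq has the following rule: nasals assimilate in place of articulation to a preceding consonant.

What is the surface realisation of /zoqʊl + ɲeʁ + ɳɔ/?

[zoqʊlneʁɴɔ]

The rule targets /ɲ/ (voiced palatal nasal), which sits after the trigger /l/ (alveolar).
The voiced alveolar nasal is [n], so /ɲ/ → [n].
The same rule applies at the second boundary: /ɳ/ → [ɴ] next to /ʁ/.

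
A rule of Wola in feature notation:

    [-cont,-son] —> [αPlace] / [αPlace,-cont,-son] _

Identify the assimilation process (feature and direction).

The shared variable α links the value of the place features (abbreviated [Place]) on the target to the same value on the neighbouring segment, so place is the feature that assimilates.
The conditioning segment sits to the left of the focus bar, meaning the trigger precedes the segment that changes — progressive assimilation.

progressive place assimilation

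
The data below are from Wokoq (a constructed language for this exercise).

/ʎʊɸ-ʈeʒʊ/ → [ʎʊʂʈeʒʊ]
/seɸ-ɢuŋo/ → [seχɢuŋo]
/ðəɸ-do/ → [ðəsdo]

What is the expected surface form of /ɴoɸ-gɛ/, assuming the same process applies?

The data show regressive place assimilation: /ɸ/ → [ʂ] before /ʈ/; /ɸ/ → [χ] before /ɢ/; /ɸ/ → [s] before /d/. In each pair only place changes, matching the following consonant, while manner and voice stay constant.
/ɸ/ is a voiceless bilabial fricative. The following trigger /g/ is velar, so /ɸ/ must become velar as well.
A voiceless velar fricative is [x], so the surface segment is [x].

[ɴoxgɛ]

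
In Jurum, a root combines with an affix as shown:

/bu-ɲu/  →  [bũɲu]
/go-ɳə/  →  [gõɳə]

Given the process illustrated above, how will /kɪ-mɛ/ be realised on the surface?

The data show regressive nasality assimilation (vowel nasalisation): /u/ → [ũ] before /ɲ/; /o/ → [õ] before /ɳ/ — a vowel is nasalised by an immediately following nasal consonant.
/ɪ/ sits next to the nasal /m/ and is therefore nasalised to [ɪ̃].

[kɪ̃mɛ]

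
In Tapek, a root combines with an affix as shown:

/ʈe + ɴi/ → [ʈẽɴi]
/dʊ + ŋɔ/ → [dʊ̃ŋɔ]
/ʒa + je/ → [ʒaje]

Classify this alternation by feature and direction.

regressive nasality assimilation (vowel nasalisation)

The vowel /e/ surfaces as nasalised [ẽ] next to the following nasal /ɴ/ — it has acquired the [+nasal] feature of its neighbour.
The other form shows the same pattern: /ʊ/ → [ʊ̃] before /ŋ/ — each time a vowel is nasalised next to a following nasal.
No change occurs in [ʒaje] because the vowel at the boundary is adjacent to an oral consonant, not a nasal (/a/ next to /j/).
Because the conditioning nasal is to the right of the vowel that changes, the process is regressive (anticipatory).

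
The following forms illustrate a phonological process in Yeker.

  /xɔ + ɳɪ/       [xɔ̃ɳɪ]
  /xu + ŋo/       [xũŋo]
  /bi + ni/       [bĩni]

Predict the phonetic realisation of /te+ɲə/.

[tẽɲə]

The data show regressive nasality assimilation (vowel nasalisation): /ɔ/ → [ɔ̃] before /ɳ/; /u/ → [ũ] before /ŋ/; /i/ → [ĩ] before /n/ — a vowel is nasalised by an immediately following nasal consonant.
/e/ sits next to the nasal /ɲ/ and is therefore nasalised to [ẽ].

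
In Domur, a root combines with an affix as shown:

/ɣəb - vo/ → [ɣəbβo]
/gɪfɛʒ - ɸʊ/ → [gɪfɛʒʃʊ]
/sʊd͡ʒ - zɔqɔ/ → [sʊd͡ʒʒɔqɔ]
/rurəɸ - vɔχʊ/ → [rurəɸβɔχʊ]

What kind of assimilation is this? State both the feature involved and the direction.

progressive place assimilation

The segment that alternates is /v/, which surfaces as [β] when adjacent to /b/.
/v/ is labiodental while /b/ is bilabial; the output [β] is bilabial, matching the trigger — so the feature that spreads is place.
Manner and voice are unchanged, so the assimilation is partial, not total.
Checking the remaining alternations: /ɸ/ → [ʃ] after /ʒ/ (bilabial → postalveolar, matching postalveolar); /z/ → [ʒ] after /d͡ʒ/ (alveolar → postalveolar, matching postalveolar); /v/ → [β] after /ɸ/ (labiodental → bilabial, matching bilabial) — only place changes, and always toward the preceding segment.
The trigger is the preceding segment, so the direction is progressive (perseverative).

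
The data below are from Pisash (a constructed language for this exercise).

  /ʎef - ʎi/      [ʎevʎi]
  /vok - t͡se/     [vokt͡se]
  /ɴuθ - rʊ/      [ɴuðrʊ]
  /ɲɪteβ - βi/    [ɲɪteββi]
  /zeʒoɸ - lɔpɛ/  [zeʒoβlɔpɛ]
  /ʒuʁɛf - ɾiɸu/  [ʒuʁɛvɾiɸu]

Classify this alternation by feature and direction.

The segment that alternates is /f/, which surfaces as [v] when adjacent to /ʎ/.
/f/ is voiceless while /ʎ/ is voiced; the output [v] is voiced, matching the trigger — so the feature that spreads is voicing.
Place and manner are unchanged, so the assimilation is partial, not total.
The other alternating forms pattern the same way: /θ/ → [ð] before /r/ (voiceless → voiced, matching voiced); /ɸ/ → [β] before /l/ (voiceless → voiced, matching voiced); /f/ → [v] before /ɾ/ (voiceless → voiced, matching voiced) — only voicing changes, and always toward the following segment.
No alternation appears in [vokt͡se], [ɲɪteββi]: there the adjacent consonants already agree in voicing (/k/ and /t͡s/ are both voiceless; /β/ and /β/ are both voiced), so these forms are consistent with the same rule.
Since the segment that changes precedes the conditioning segment, the assimilation is regressive.

regressive voicing assimilation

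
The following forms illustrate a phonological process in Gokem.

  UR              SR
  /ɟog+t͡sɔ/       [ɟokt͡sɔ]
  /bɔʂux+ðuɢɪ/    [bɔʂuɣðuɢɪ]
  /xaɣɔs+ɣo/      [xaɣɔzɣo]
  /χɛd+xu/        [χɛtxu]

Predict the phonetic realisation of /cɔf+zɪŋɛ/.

The data show regressive voicing assimilation: /g/ → [k] before /t͡s/; /x/ → [ɣ] before /ð/; /s/ → [z] before /ɣ/; /d/ → [t] before /x/. In each pair only voicing changes, matching the following consonant, while place and manner stay constant.
/f/ is a voiceless labiodental fricative. The following trigger /z/ is voiced, so /f/ must become voiced as well.
The voiced labiodental fricative is [v], so /f/ → [v].

[cɔvzɪŋɛ]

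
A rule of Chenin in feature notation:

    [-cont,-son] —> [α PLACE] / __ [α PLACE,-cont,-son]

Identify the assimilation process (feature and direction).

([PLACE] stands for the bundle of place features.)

The rule copies the place features (abbreviated [PLACE]) from the environment onto the target, so the assimilating feature is place.
Since the environment is written after the underscore, the trigger follows the target; the direction is regressive.

regressive place assimilation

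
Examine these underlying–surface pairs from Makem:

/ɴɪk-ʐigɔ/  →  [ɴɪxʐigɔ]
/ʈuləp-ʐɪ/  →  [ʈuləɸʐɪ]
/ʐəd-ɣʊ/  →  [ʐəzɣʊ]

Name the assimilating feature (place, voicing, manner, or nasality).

manner

The segment that alternates is /k/, which surfaces as [x] when adjacent to /ʐ/.
The change stop → fricative matches the manner of the following /ʐ/, identifying this as manner assimilation.
The other alternating forms pattern the same way: /p/ → [ɸ] before /ʐ/ (stop → fricative, matching a fricative); /d/ → [z] before /ɣ/ (stop → fricative, matching a fricative) — only manner changes, and always toward the following segment.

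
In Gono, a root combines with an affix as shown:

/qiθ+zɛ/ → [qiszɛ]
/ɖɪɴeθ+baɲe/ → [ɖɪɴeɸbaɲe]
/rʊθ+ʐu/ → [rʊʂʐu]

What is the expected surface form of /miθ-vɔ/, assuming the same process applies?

The data show regressive place assimilation: /θ/ → [s] before /z/; /θ/ → [ɸ] before /b/; /θ/ → [ʂ] before /ʐ/. In each pair only place changes, matching the following consonant, while manner and voice stay constant.
/θ/ is a voiceless dental fricative. The following trigger /v/ is labiodental, so /θ/ must become labiodental as well.
The voiceless labiodental fricative is [f], so /θ/ → [f].

[mifvɔ]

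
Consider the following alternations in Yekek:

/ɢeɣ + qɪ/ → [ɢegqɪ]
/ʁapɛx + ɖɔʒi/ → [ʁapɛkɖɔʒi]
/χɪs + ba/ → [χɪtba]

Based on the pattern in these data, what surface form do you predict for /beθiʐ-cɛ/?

The data show regressive manner assimilation: /ɣ/ → [g] before /q/; /x/ → [k] before /ɖ/; /s/ → [t] before /b/. In each pair only manner changes, matching the following consonant, while place and voice stay constant.
/ʐ/ is a voiced retroflex fricative. The following trigger /c/ is a stop, so /ʐ/ must become a stop as well.
Changing only its manner to stop gives [ɖ] — the voiced retroflex stop.

[beθiɖcɛ]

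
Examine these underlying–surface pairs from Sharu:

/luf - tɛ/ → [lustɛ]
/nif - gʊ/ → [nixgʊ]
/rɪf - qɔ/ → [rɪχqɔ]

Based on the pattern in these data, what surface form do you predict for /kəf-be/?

The data show regressive place assimilation: /f/ → [s] before /t/; /f/ → [x] before /g/; /f/ → [χ] before /q/. In each pair only place changes, matching the following consonant, while manner and voice stay constant.
/f/ is a voiceless labiodental fricative. The following trigger /b/ is bilabial, so /f/ must become bilabial as well.
A voiceless bilabial fricative is [ɸ], so the surface segment is [ɸ].

[kəɸbe]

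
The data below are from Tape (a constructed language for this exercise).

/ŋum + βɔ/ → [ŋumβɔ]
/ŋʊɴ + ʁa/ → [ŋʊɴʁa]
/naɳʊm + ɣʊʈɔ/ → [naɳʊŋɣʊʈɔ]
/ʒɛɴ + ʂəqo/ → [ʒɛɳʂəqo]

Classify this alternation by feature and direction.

Underlying /m/ is realised as [ŋ] next to /ɣ/; /ɣ/ itself does not change.
The change bilabial → velar matches the place of the following /ɣ/, identifying this as place assimilation.
Manner and voice are unchanged, so the assimilation is partial, not total.
Checking the remaining alternation: /ɴ/ → [ɳ] before /ʂ/ (uvular → retroflex, matching retroflex) — only place changes, and always toward the following segment.
Nothing changes in [ŋumβɔ], [ŋʊɴʁa]: there the adjacent consonants already agree in place (/m/ and /β/ are both bilabial; /ɴ/ and /ʁ/ are both uvular), so these forms are consistent with the same rule.
Since the segment that changes precedes the conditioning segment, the assimilation is regressive.

regressive place assimilation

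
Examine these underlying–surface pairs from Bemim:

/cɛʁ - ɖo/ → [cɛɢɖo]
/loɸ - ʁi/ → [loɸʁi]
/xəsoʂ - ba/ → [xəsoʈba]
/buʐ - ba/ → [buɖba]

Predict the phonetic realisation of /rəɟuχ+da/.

The data show regressive manner assimilation: /ʁ/ → [ɢ] before /ɖ/; /ʂ/ → [ʈ] before /b/; /ʐ/ → [ɖ] before /b/. In each pair only manner changes, matching the following consonant, while place and voice stay constant.
No alternation appears in [loɸʁi]: there the adjacent consonants already agree in manner (/ɸ/ and /ʁ/ are both fricatives), so this form is consistent with the same rule.
The rule targets /χ/ (voiceless uvular fricative), which sits before the trigger /d/ (stop).
The voiceless uvular stop is [q], so /χ/ → [q].

[rəɟuqda]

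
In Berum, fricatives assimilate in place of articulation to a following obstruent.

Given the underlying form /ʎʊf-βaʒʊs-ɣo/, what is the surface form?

/f/ is a voiceless labiodental fricative. The following trigger /β/ is bilabial, so /f/ must become bilabial as well.
Changing only its place to bilabial gives [ɸ] — the voiceless bilabial fricative.
At the second juncture, /s/ likewise becomes [x] adjacent to /ɣ/.

[ʎʊɸβaʒʊxɣo]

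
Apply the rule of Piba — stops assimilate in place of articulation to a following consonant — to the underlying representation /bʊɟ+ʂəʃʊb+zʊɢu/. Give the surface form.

[bʊɖʂəʃʊdzʊɢu]

/ɟ/ is a voiced palatal stop. The following trigger /ʂ/ is retroflex, so /ɟ/ must become retroflex as well.
The voiced retroflex stop is [ɖ], so /ɟ/ → [ɖ].
At the second juncture, /b/ likewise becomes [d] adjacent to /z/.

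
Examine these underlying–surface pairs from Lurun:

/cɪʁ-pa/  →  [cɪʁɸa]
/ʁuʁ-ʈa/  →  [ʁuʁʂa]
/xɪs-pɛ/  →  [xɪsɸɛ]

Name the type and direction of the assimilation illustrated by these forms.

progressive manner assimilation

The segment that alternates is /p/, which surfaces as [ɸ] when adjacent to /ʁ/.
/p/ is a stop while /ʁ/ is a fricative; the output [ɸ] is a fricative, matching the trigger — so the feature that spreads is manner.
Place and voice are unchanged, so the assimilation is partial, not total.
The same holds elsewhere in the data: /ʈ/ → [ʂ] after /ʁ/ (stop → fricative, matching a fricative); /p/ → [ɸ] after /s/ (stop → fricative, matching a fricative) — only manner changes, and always toward the preceding segment.
The trigger is the preceding segment, so the direction is progressive (perseverative).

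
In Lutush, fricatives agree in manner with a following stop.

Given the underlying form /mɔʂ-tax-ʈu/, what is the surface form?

The rule targets /ʂ/ (voiceless retroflex fricative), which sits before the trigger /t/ (stop).
The voiceless retroflex stop is [ʈ], so /ʂ/ → [ʈ].
The same rule applies at the second boundary: /x/ → [k] next to /ʈ/.

[mɔʈtakʈu]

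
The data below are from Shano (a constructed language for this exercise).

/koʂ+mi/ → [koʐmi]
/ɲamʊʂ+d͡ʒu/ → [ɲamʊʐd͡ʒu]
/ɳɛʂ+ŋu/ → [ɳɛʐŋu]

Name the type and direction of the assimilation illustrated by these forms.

Comparing underlying and surface forms, /ʂ/ → [ʐ] is the alternation; the neighbouring /m/ is constant.
/ʂ/ is voiceless while /m/ is voiced; the output [ʐ] is voiced, matching the trigger — so the feature that spreads is voicing.
Place and manner are unchanged, so the assimilation is partial, not total.
The other alternating forms pattern the same way: /ʂ/ → [ʐ] before /d͡ʒ/ (voiceless → voiced, matching voiced); /ʂ/ → [ʐ] before /ŋ/ (voiceless → voiced, matching voiced) — only voicing changes, and always toward the following segment.
Since the segment that changes precedes the conditioning segment, the assimilation is regressive.

regressive voicing assimilation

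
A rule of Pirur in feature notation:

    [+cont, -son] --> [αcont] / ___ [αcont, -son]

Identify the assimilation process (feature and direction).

The shared variable α links the value of [cont] on the target to that of the neighbouring obstruent. [cont] distinguishes stops from fricatives — a manner-of-articulation feature — so this is manner assimilation.
The conditioning segment sits to the right of the focus bar, meaning the trigger follows the segment that changes — regressive assimilation.

regressive manner assimilation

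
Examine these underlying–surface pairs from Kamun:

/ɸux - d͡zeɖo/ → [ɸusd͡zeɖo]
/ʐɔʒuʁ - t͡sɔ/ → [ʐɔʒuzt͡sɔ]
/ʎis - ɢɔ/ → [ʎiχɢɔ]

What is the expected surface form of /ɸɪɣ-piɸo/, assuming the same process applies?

[ɸɪβpiɸo]

The data show regressive place assimilation: /x/ → [s] before /d͡z/; /ʁ/ → [z] before /t͡s/; /s/ → [χ] before /ɢ/. In each pair only place changes, matching the following consonant, while manner and voice stay constant.
/ɣ/ is a voiced velar fricative. The following trigger /p/ is bilabial, so /ɣ/ must become bilabial as well.
Changing only its place to bilabial gives [β] — the voiced bilabial fricative.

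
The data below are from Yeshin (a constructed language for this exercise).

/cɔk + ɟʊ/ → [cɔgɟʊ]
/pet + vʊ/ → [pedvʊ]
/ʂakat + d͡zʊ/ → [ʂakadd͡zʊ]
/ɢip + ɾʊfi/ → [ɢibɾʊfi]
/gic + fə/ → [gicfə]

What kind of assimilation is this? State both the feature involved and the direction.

Underlying /k/ is realised as [g] next to /ɟ/; /ɟ/ itself does not change.
The change voiceless → voiced matches the voicing of the following /ɟ/, identifying this as voicing assimilation.
Place and manner are unchanged, so the assimilation is partial, not total.
The same holds elsewhere in the data: /t/ → [d] before /v/ (voiceless → voiced, matching voiced); /t/ → [d] before /d͡z/ (voiceless → voiced, matching voiced); /p/ → [b] before /ɾ/ (voiceless → voiced, matching voiced) — only voicing changes, and always toward the following segment.
No alternation appears in [gicfə]: there the adjacent consonants already agree in voicing (/c/ and /f/ are both voiceless), so this form is consistent with the same rule.
The trigger is the following segment, so the direction is regressive (anticipatory).

regressive voicing assimilation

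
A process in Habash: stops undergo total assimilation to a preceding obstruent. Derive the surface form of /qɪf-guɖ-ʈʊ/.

/g/ is the segment targeted by the rule; it sits immediately after /f/, so it assimilates completely and surfaces as [f].
The same rule applies at the second boundary: /ʈ/ → [ɖ] next to /ɖ/.

[qɪffuɖɖʊ]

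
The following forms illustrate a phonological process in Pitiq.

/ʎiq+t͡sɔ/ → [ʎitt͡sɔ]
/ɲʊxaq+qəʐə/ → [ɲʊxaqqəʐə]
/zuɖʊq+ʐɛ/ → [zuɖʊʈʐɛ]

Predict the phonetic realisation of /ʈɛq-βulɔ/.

The data show regressive place assimilation: /q/ → [t] before /t͡s/; /q/ → [ʈ] before /ʐ/. In each pair only place changes, matching the following consonant, while manner and voice stay constant.
No alternation appears in [ɲʊxaqqəʐə]: there the adjacent consonants already agree in place (/q/ and /q/ are both uvular), so this form is consistent with the same rule.
The rule targets /q/ (voiceless uvular stop), which sits before the trigger /β/ (bilabial).
A voiceless bilabial stop is [p], so the surface segment is [p].

[ʈɛpβulɔ]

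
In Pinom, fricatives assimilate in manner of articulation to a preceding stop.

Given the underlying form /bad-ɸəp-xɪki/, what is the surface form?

[badpəpkɪki]

The rule targets /ɸ/ (voiceless bilabial fricative), which sits after the trigger /d/ (stop).
The voiceless bilabial stop is [p], so /ɸ/ → [p].
The same rule applies at the second boundary: /x/ → [k] next to /p/.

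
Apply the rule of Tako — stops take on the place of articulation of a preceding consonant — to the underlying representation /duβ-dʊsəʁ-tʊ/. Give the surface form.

/d/ is a voiced alveolar stop. The preceding trigger /β/ is bilabial, so /d/ must become bilabial as well.
A voiced bilabial stop is [b], so the surface segment is [b].
The same rule applies at the second boundary: /t/ → [q] next to /ʁ/.

[duβbʊsəʁqʊ]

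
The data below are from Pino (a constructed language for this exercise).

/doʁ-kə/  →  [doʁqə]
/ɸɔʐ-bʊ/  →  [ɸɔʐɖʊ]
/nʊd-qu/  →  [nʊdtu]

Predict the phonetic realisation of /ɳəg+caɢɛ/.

[ɳəgkaɢɛ]

The data show progressive place assimilation: /k/ → [q] after /ʁ/; /b/ → [ɖ] after /ʐ/; /q/ → [t] after /d/. In each pair only place changes, matching the preceding consonant, while manner and voice stay constant.
The rule targets /c/ (voiceless palatal stop), which sits after the trigger /g/ (velar).
The voiceless velar stop is [k], so /c/ → [k].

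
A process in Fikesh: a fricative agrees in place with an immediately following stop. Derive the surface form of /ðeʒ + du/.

[ðezdu]

/ʒ/ is a voiced postalveolar fricative. The following trigger /d/ is alveolar, so /ʒ/ must become alveolar as well.
The voiced alveolar fricative is [z], so /ʒ/ → [z].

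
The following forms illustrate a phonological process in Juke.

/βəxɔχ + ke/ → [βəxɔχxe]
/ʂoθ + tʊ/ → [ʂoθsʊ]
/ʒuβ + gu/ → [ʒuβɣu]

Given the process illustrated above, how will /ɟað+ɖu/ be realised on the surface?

The data show progressive manner assimilation: /k/ → [x] after /χ/; /t/ → [s] after /θ/; /g/ → [ɣ] after /β/. In each pair only manner changes, matching the preceding consonant, while place and voice stay constant.
The rule targets /ɖ/ (voiced retroflex stop), which sits after the trigger /ð/ (fricative).
The voiced retroflex fricative is [ʐ], so /ɖ/ → [ʐ].

[ɟaðʐu]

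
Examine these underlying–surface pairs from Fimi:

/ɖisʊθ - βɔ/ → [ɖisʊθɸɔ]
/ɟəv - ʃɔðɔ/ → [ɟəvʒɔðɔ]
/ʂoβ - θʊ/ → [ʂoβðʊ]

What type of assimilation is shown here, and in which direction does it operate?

progressive voicing assimilation

Underlying /β/ is realised as [ɸ] next to /θ/; /θ/ itself does not change.
The change voiced → voiceless matches the voicing of the preceding /θ/, identifying this as voicing assimilation.
Place and manner are unchanged, so the assimilation is partial, not total.
Checking the remaining alternations: /ʃ/ → [ʒ] after /v/ (voiceless → voiced, matching voiced); /θ/ → [ð] after /β/ (voiceless → voiced, matching voiced) — only voicing changes, and always toward the preceding segment.
Since the segment that changes follows the conditioning segment, the assimilation is progressive.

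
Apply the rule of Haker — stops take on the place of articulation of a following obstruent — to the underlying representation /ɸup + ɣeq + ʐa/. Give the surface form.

[ɸukɣeʈʐa]

The rule targets /p/ (voiceless bilabial stop), which sits before the trigger /ɣ/ (velar).
Changing only its place to velar gives [k] — the voiceless velar stop.
The same rule applies at the second boundary: /q/ → [ʈ] next to /ʐ/.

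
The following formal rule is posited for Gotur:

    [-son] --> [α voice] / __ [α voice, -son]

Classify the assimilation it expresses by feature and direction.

The shared variable α links the value of [voice] on the target to the same value on the neighbouring segment, so voicing is the feature that assimilates.
The conditioning segment sits to the right of the focus bar, meaning the trigger follows the segment that changes — regressive assimilation.

regressive voicing assimilation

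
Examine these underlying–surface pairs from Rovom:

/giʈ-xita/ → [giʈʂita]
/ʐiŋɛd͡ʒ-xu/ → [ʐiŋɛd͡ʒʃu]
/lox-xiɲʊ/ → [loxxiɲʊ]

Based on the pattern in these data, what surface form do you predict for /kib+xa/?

The data show progressive place assimilation: /x/ → [ʂ] after /ʈ/; /x/ → [ʃ] after /d͡ʒ/. In each pair only place changes, matching the preceding consonant, while manner and voice stay constant.
Nothing changes in [loxxiɲʊ]: there the adjacent consonants already agree in place (/x/ and /x/ are both velar), so this form is consistent with the same rule.
/x/ is a voiceless velar fricative. The preceding trigger /b/ is bilabial, so /x/ must become bilabial as well.
The voiceless bilabial fricative is [ɸ], so /x/ → [ɸ].

[kibɸa]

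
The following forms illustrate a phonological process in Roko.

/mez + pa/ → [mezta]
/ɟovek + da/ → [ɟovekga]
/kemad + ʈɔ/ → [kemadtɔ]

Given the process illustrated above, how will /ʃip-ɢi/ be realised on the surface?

[ʃipbi]

The data show progressive place assimilation: /p/ → [t] after /z/; /d/ → [g] after /k/; /ʈ/ → [t] after /d/. In each pair only place changes, matching the preceding consonant, while manner and voice stay constant.
/ɢ/ is a voiced uvular stop. The preceding trigger /p/ is bilabial, so /ɢ/ must become bilabial as well.
Changing only its place to bilabial gives [b] — the voiced bilabial stop.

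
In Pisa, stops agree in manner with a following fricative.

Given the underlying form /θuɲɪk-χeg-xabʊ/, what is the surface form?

[θuɲɪxχeɣxabʊ]

The rule targets /k/ (voiceless velar stop), which sits before the trigger /χ/ (fricative).
Changing only its manner to fricative gives [x] — the voiceless velar fricative.
At the second juncture, /g/ likewise becomes [ɣ] adjacent to /x/.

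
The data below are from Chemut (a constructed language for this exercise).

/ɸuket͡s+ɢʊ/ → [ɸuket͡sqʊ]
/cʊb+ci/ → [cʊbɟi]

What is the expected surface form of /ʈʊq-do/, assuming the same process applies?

The data show progressive voicing assimilation: /ɢ/ → [q] after /t͡s/; /c/ → [ɟ] after /b/. In each pair only voicing changes, matching the preceding consonant, while place and manner stay constant.
The rule targets /d/ (voiced alveolar stop), which sits after the trigger /q/ (voiceless).
Changing only its voicing to voiceless gives [t] — the voiceless alveolar stop.

[ʈʊqto]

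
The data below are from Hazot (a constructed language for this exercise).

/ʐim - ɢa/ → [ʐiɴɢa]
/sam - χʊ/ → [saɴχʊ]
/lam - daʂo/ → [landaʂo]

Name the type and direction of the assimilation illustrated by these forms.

Comparing underlying and surface forms, /m/ → [ɴ] is the alternation; the neighbouring /ɢ/ is constant.
The change bilabial → uvular matches the place of the following /ɢ/, identifying this as place assimilation.
Manner and voice are unchanged, so the assimilation is partial, not total.
The same holds elsewhere in the data: /m/ → [ɴ] before /χ/ (bilabial → uvular, matching uvular); /m/ → [n] before /d/ (bilabial → alveolar, matching alveolar) — only place changes, and always toward the following segment.
The trigger is the following segment, so the direction is regressive (anticipatory).

regressive place assimilation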